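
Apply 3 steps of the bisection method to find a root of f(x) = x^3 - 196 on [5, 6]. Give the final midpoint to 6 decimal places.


f(x) = x^3 - 196
f(5) = -71 < 0
f(6) = 20 > 0

Step 1: midpoint = (5.000000 + 6.000000)/2 = 5.500000
  f(5.500000) = -29.625000
  f(mid) < 0, so root is in [5.500000, 6.000000]

Step 2: midpoint = (5.500000 + 6.000000)/2 = 5.750000
  f(5.750000) = -5.890625
  f(mid) < 0, so root is in [5.750000, 6.000000]

Step 3: midpoint = (5.750000 + 6.000000)/2 = 5.875000
  f(5.875000) = 6.779297
  f(mid) > 0, so root is in [5.750000, 5.875000]

midpoint = 5.875000


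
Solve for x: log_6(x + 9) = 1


Convert to exponential form: x + 9 = 6^1 = 6
x = 6 - 9 = -3
Check: log_6(-3 + 9) = log_6(6) = log_6(6) = 1 ✓

x = -3


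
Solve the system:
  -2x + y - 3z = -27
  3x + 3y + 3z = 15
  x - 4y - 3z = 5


Using Cramer's rule. Expand each determinant along the first row.
D  = (-2)*[3*(-3) - 3*(-4)] - 1*[3*(-3) - 3*1] + (-3)*[3*(-4) - 3*1]
  = (-2)*(3) - 1*(-12) + (-3)*(-15) = 51
Dx = (-27)*[3*(-3) - 3*(-4)] - 1*[15*(-3) - 3*5] + (-3)*[15*(-4) - 3*5]
  = (-27)*(3) - 1*(-60) + (-3)*(-75) = 204
Dy = (-2)*[15*(-3) - 3*5] - (-27)*[3*(-3) - 3*1] + (-3)*[3*5 - 15*1]
  = (-2)*(-60) - (-27)*(-12) + (-3)*(0) = -204
Dz = (-2)*[3*5 - 15*(-4)] - 1*[3*5 - 15*1] + (-27)*[3*(-4) - 3*1]
  = (-2)*(75) - 1*(0) + (-27)*(-15) = 255
x = Dx/D = 204/51 = 4, y = Dy/D = -204/51 = -4, z = Dz/D = 255/51 = 5
Check eq1: (-2)(4) + (1)(-4) + (-3)(5) = -27 = -27 ✓
Check eq2: (3)(4) + (3)(-4) + (3)(5) = 15 = 15 ✓
Check eq3: (1)(4) + (-4)(-4) + (-3)(5) = 5 = 5 ✓

x = 4, y = -4, z = 5


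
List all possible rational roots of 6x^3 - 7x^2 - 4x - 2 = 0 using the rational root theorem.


Rational root theorem: possible roots are ±p/q where:
  p divides the constant term (-2): p ∈ {1, 2}
  q divides the leading coefficient (6): q ∈ {1, 2, 3, 6}

All possible rational roots: -2, -1, -2/3, -1/2, -1/3, -1/6, 1/6, 1/3, 1/2, 2/3, 1, 2

-2, -1, -2/3, -1/2, -1/3, -1/6, 1/6, 1/3, 1/2, 2/3, 1, 2


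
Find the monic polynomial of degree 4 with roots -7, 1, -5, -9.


A monic polynomial with roots -7, 1, -5, -9 is:
p(x) = (x + 7)(x - 1)(x + 5)(x + 9)
After multiplying by (x + 7): x + 7
After multiplying by (x - 1): x^2 + 6x - 7
After multiplying by (x + 5): x^3 + 11x^2 + 23x - 35
After multiplying by (x + 9): x^4 + 20x^3 + 122x^2 + 172x - 315

x^4 + 20x^3 + 122x^2 + 172x - 315


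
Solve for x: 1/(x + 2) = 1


Multiply both sides by (x + 2): 1 = 1(x + 2)
Distribute: 1 = x + 2
x = 1 - 2 = -1
x = -1

x = -1


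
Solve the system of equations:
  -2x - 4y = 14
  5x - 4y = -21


Using Cramer's rule:
Determinant D = (-2)(-4) - (5)(-4) = 8 + 20 = 28
Dx = (14)(-4) - (-21)(-4) = -56 - 84 = -140
Dy = (-2)(-21) - (5)(14) = 42 - 70 = -28
x = Dx/D = -140/28 = -5
y = Dy/D = -28/28 = -1

x = -5, y = -1


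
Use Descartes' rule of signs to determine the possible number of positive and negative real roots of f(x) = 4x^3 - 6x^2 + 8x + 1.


Descartes' rule of signs:

For positive roots, count sign changes in f(x) = 4x^3 - 6x^2 + 8x + 1:
Signs of coefficients: +, -, +, +
Number of sign changes: 2
Possible positive real roots: 2, 0

For negative roots, examine f(-x) = -4x^3 - 6x^2 - 8x + 1:
Signs of coefficients: -, -, -, +
Number of sign changes: 1
Possible negative real roots: 1

Positive roots: 2 or 0; Negative roots: 1


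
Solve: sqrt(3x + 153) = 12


Square both sides: 3x + 153 = 12^2 = 144
3x = 144 - 153 = -9
x = -3
Check: sqrt(3*(-3) + 153) = sqrt(144) = 12 ✓

x = -3


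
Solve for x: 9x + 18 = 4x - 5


Starting with: 9x + 18 = 4x - 5
Move all x terms to left: (9 - 4)x = -5 - 18
Simplify: 5x = -23
Divide both sides by 5: x = -23/5

x = -23/5


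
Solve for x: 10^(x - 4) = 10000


Express both sides with the same base.
10000 = 10^4
Since the bases match, equate exponents: x - 4 = 4
So x = 4 - (-4) = 8

x = 8


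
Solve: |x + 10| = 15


An absolute value equation |expr| = 15 gives two cases:
Case 1: x + 10 = 15
  x = 5, so x = 5
Case 2: x + 10 = -15
  x = -25, so x = -25

x = -25, x = 5


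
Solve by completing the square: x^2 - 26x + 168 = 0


Start: x^2 - 26x + 168 = 0
Move constant: x^2 - 26x = -168
Half of -26 is -13, squared is 169
Add 169 to both sides: x^2 - 26x + 169 = 1
(x - 13)^2 = 1
x - 13 = ±1
x = 13 + 1 = 14 or x = 13 - 1 = 12

x = 12, x = 14


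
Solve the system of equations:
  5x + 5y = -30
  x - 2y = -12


Using Cramer's rule:
Determinant D = (5)(-2) - (1)(5) = -10 - 5 = -15
Dx = (-30)(-2) - (-12)(5) = 60 + 60 = 120
Dy = (5)(-12) - (1)(-30) = -60 + 30 = -30
x = Dx/D = 120/-15 = -8
y = Dy/D = -30/-15 = 2

x = -8, y = 2


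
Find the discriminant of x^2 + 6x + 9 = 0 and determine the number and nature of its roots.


For ax^2 + bx + c = 0, discriminant D = b^2 - 4ac
Here a = 1, b = 6, c = 9
D = (6)^2 - 4(1)(9) = 36 - 36 = 0

D = 0
The equation has exactly 1 real root (a repeated/double root).

Discriminant = 0, 1 repeated real root


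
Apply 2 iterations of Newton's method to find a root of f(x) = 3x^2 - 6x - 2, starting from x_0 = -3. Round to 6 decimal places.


Newton's method: x_(n+1) = x_n - f(x_n)/f'(x_n)
f(x) = 3x^2 - 6x - 2
f'(x) = 6x - 6

Iteration 1:
  f(-3.000000) = 43.000000
  f'(-3.000000) = -24.000000
  x_1 = -3.000000 - (43.000000)/(-24.000000) = -1.208333

Iteration 2:
  f(-1.208333) = 9.630208
  f'(-1.208333) = -13.250000
  x_2 = -1.208333 - (9.630208)/(-13.250000) = -0.481525

x_2 = -0.481525


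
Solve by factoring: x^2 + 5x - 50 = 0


We need two numbers that multiply to -50 and add to 5.
Those numbers are 10 and -5 (since 10 * (-5) = -50 and 10 + (-5) = 5).
So x^2 + 5x - 50 = (x + 10)(x - 5) = 0
Setting each factor to zero: x = -10 or x = 5

x = -10, x = 5


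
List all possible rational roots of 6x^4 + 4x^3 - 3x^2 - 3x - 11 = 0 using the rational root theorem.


Rational root theorem: possible roots are ±p/q where:
  p divides the constant term (-11): p ∈ {1, 11}
  q divides the leading coefficient (6): q ∈ {1, 2, 3, 6}

All possible rational roots: -11, -11/2, -11/3, -11/6, -1, -1/2, -1/3, -1/6, 1/6, 1/3, 1/2, 1, 11/6, 11/3, 11/2, 11

-11, -11/2, -11/3, -11/6, -1, -1/2, -1/3, -1/6, 1/6, 1/3, 1/2, 1, 11/6, 11/3, 11/2, 11


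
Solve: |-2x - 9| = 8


An absolute value equation |expr| = 8 gives two cases:
Case 1: -2x - 9 = 8
  -2x = 17, so x = -17/2
Case 2: -2x - 9 = -8
  -2x = 1, so x = -1/2

x = -17/2, x = -1/2


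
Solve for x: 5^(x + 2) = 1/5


Express both sides with the same base.
1/5 = 5^(-1)
Since the bases match, equate exponents: x + 2 = -1
So x = -1 - (2) = -3

x = -3


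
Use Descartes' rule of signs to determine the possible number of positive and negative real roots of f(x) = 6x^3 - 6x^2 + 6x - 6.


Descartes' rule of signs:

For positive roots, count sign changes in f(x) = 6x^3 - 6x^2 + 6x - 6:
Signs of coefficients: +, -, +, -
Number of sign changes: 3
Possible positive real roots: 3, 1

For negative roots, examine f(-x) = -6x^3 - 6x^2 - 6x - 6:
Signs of coefficients: -, -, -, -
Number of sign changes: 0
Possible negative real roots: 0

Positive roots: 3 or 1; Negative roots: 0


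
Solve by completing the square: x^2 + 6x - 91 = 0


Start: x^2 + 6x - 91 = 0
Move constant: x^2 + 6x = 91
Half of 6 is 3, squared is 9
Add 9 to both sides: x^2 + 6x + 9 = 100
(x + 3)^2 = 100
x + 3 = ±10
x = -3 + 10 = 7 or x = -3 - 10 = -13

x = -13, x = 7


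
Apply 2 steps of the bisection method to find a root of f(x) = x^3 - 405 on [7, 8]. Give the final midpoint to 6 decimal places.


f(x) = x^3 - 405
f(7) = -62 < 0
f(8) = 107 > 0

Step 1: midpoint = (7.000000 + 8.000000)/2 = 7.500000
  f(7.500000) = 16.875000
  f(mid) > 0, so root is in [7.000000, 7.500000]

Step 2: midpoint = (7.000000 + 7.500000)/2 = 7.250000
  f(7.250000) = -23.921875
  f(mid) < 0, so root is in [7.250000, 7.500000]

midpoint = 7.250000


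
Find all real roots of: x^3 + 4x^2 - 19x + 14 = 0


Let p(x) = x^3 + 4x^2 - 19x + 14. By the rational root theorem (leading coefficient 1), any rational root is an integer divisor of 14: try ±1, ±2, ... in turn.
Test x = 1: value = 0 ✓, so (x - 1) is a factor.
Synthetic division by (x - 1): bring down 1; 1(1) + 4 = 5; 5(1) - 19 = -14; (-14)(1) + 14 = 0 → quotient x^2 + 5x - 14, remainder 0.
Solve the quadratic x^2 + 5x - 14 = 0: discriminant = 5^2 - 4(1)(-14) = 25 + 56 = 81.
sqrt(81) = 9, so x = (-5 ± 9)/2: x = 2 or x = -7.

x = -7, x = 1, x = 2


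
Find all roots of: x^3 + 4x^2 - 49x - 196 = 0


Let p(x) = x^3 + 4x^2 - 49x - 196. By the rational root theorem (leading coefficient 1), any rational root is an integer divisor of 196: try ±1, ±2, ... in turn.
Test x = 1: value = -240 ≠ 0.
Test x = -1: value = -144 ≠ 0.
Test x = 2: value = -270 ≠ 0.
Test x = -2: value = -90 ≠ 0.
Test x = 4: value = -264 ≠ 0.
Test x = -4: value = 0 ✓, so (x + 4) is a factor.
Synthetic division by (x + 4): bring down 1; 1(-4) + 4 = 0; 0(-4) - 49 = -49; (-49)(-4) - 196 = 0 → quotient x^2 - 49, remainder 0.
Solve the quadratic x^2 - 49 = 0: discriminant = 0^2 - 4(1)(-49) = 0 + 196 = 196.
sqrt(196) = 14, so x = (0 ± 14)/2: x = 7 or x = -7.
Collecting all roots found:

x = -7, x = -4, x = 7


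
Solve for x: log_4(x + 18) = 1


Convert to exponential form: x + 18 = 4^1 = 4
x = 4 - 18 = -14
Check: log_4(-14 + 18) = log_4(4) = log_4(4) = 1 ✓

x = -14


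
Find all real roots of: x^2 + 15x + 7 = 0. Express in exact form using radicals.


Using the quadratic formula: x = (-b ± sqrt(b^2 - 4ac)) / (2a)
Here a = 1, b = 15, c = 7
Discriminant = b^2 - 4ac = 15^2 - 4(1)(7) = 225 - 28 = 197
Since discriminant = 197 > 0, there are two real roots.
x = (-15 ± sqrt(197)) / 2
Numerically: x ≈ -0.4822 or x ≈ -14.5178

x = (-15 + sqrt(197)) / 2 or x = (-15 - sqrt(197)) / 2


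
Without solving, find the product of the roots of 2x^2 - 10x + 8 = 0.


By Vieta's formulas for ax^2 + bx + c = 0:
  Sum of roots = -b/a
  Product of roots = c/a

Here a = 2, b = -10, c = 8
Sum = -(-10)/2 = 5
Product = 8/2 = 4

Product = 4


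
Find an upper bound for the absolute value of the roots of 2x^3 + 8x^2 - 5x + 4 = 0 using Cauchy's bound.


Cauchy's bound: all roots r satisfy |r| <= 1 + max(|a_i/a_n|) for i = 0,...,n-1
where a_n is the leading coefficient.

Coefficients: [2, 8, -5, 4]
Leading coefficient a_n = 2
Ratios |a_i/a_n|: 4, 5/2, 2
Maximum ratio: 4
Cauchy's bound: |r| <= 1 + 4 = 5

Upper bound = 5


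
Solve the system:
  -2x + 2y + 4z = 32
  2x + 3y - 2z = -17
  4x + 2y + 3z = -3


Using Cramer's rule. Expand each determinant along the first row.
D  = (-2)*[3*3 - (-2)*2] - 2*[2*3 - (-2)*4] + 4*[2*2 - 3*4]
  = (-2)*(13) - 2*(14) + 4*(-8) = -86
Dx = 32*[3*3 - (-2)*2] - 2*[(-17)*3 - (-2)*(-3)] + 4*[(-17)*2 - 3*(-3)]
  = 32*(13) - 2*(-57) + 4*(-25) = 430
Dy = (-2)*[(-17)*3 - (-2)*(-3)] - 32*[2*3 - (-2)*4] + 4*[2*(-3) - (-17)*4]
  = (-2)*(-57) - 32*(14) + 4*(62) = -86
Dz = (-2)*[3*(-3) - (-17)*2] - 2*[2*(-3) - (-17)*4] + 32*[2*2 - 3*4]
  = (-2)*(25) - 2*(62) + 32*(-8) = -430
x = Dx/D = 430/-86 = -5, y = Dy/D = -86/-86 = 1, z = Dz/D = -430/-86 = 5
Check eq1: (-2)(-5) + (2)(1) + (4)(5) = 32 = 32 ✓
Check eq2: (2)(-5) + (3)(1) + (-2)(5) = -17 = -17 ✓
Check eq3: (4)(-5) + (2)(1) + (3)(5) = -3 = -3 ✓

x = -5, y = 1, z = 5


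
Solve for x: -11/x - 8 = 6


Subtract -8 from both sides: -11/x = 14
Multiply both sides by x: -11 = 14 * x
Divide by 14: x = -11/14

x = -11/14


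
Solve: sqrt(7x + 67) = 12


Square both sides: 7x + 67 = 12^2 = 144
7x = 144 - 67 = 77
x = 11
Check: sqrt(7*11 + 67) = sqrt(144) = 12 ✓

x = 11


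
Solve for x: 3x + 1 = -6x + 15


Starting with: 3x + 1 = -6x + 15
Move all x terms to left: (3 + 6)x = 15 - 1
Simplify: 9x = 14
Divide both sides by 9: x = 14/9

x = 14/9


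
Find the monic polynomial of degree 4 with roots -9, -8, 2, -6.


A monic polynomial with roots -9, -8, 2, -6 is:
p(x) = (x + 9)(x + 8)(x - 2)(x + 6)
After multiplying by (x + 9): x + 9
After multiplying by (x + 8): x^2 + 17x + 72
After multiplying by (x - 2): x^3 + 15x^2 + 38x - 144
After multiplying by (x + 6): x^4 + 21x^3 + 128x^2 + 84x - 864

x^4 + 21x^3 + 128x^2 + 84x - 864


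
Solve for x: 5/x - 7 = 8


Subtract -7 from both sides: 5/x = 15
Multiply both sides by x: 5 = 15 * x
Divide by 15: x = 1/3

x = 1/3


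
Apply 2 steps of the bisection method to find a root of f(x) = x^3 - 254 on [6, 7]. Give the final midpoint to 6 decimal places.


f(x) = x^3 - 254
f(6) = -38 < 0
f(7) = 89 > 0

Step 1: midpoint = (6.000000 + 7.000000)/2 = 6.500000
  f(6.500000) = 20.625000
  f(mid) > 0, so root is in [6.000000, 6.500000]

Step 2: midpoint = (6.000000 + 6.500000)/2 = 6.250000
  f(6.250000) = -9.859375
  f(mid) < 0, so root is in [6.250000, 6.500000]

midpoint = 6.250000


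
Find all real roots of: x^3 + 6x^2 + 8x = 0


The constant term is 0, so x = 0 is a root. Factor out x:
  x(x^2 + 6x + 8) = 0
Solve the quadratic x^2 + 6x + 8 = 0: discriminant = 6^2 - 4(1)(8) = 36 - 32 = 4.
sqrt(4) = 2, so x = (-6 ± 2)/2: x = -2 or x = -4.

x = -4, x = -2, x = 0


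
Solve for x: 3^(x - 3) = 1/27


Express both sides with the same base.
1/27 = 3^(-3)
Since the bases match, equate exponents: x - 3 = -3
So x = -3 - (-3) = 0

x = 0


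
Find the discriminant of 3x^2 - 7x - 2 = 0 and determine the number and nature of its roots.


For ax^2 + bx + c = 0, discriminant D = b^2 - 4ac
Here a = 3, b = -7, c = -2
D = (-7)^2 - 4(3)(-2) = 49 + 24 = 73

D = 73 > 0 but not a perfect square
The equation has 2 distinct real irrational roots.

Discriminant = 73, 2 distinct real irrational roots


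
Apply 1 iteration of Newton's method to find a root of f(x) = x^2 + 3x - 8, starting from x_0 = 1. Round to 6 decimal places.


Newton's method: x_(n+1) = x_n - f(x_n)/f'(x_n)
f(x) = x^2 + 3x - 8
f'(x) = 2x + 3

Iteration 1:
  f(1.000000) = -4.000000
  f'(1.000000) = 5.000000
  x_1 = 1.000000 - (-4.000000)/(5.000000) = 1.800000

x_1 = 1.800000


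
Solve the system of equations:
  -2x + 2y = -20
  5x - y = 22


Using Cramer's rule:
Determinant D = (-2)(-1) - (5)(2) = 2 - 10 = -8
Dx = (-20)(-1) - (22)(2) = 20 - 44 = -24
Dy = (-2)(22) - (5)(-20) = -44 + 100 = 56
x = Dx/D = -24/-8 = 3
y = Dy/D = 56/-8 = -7

x = 3, y = -7


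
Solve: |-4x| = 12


An absolute value equation |expr| = 12 gives two cases:
Case 1: -4x = 12
  -4x = 12, so x = -3
Case 2: -4x = -12
  -4x = -12, so x = 3

x = -3, x = 3


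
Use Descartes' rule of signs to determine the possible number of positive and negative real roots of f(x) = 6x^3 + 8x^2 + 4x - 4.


Descartes' rule of signs:

For positive roots, count sign changes in f(x) = 6x^3 + 8x^2 + 4x - 4:
Signs of coefficients: +, +, +, -
Number of sign changes: 1
Possible positive real roots: 1

For negative roots, examine f(-x) = -6x^3 + 8x^2 - 4x - 4:
Signs of coefficients: -, +, -, -
Number of sign changes: 2
Possible negative real roots: 2, 0

Positive roots: 1; Negative roots: 2 or 0


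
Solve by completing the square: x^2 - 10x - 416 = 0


Start: x^2 - 10x - 416 = 0
Move constant: x^2 - 10x = 416
Half of -10 is -5, squared is 25
Add 25 to both sides: x^2 - 10x + 25 = 441
(x - 5)^2 = 441
x - 5 = ±21
x = 5 + 21 = 26 or x = 5 - 21 = -16

x = -16, x = 26


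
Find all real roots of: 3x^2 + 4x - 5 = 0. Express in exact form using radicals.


Using the quadratic formula: x = (-b ± sqrt(b^2 - 4ac)) / (2a)
Here a = 3, b = 4, c = -5
Discriminant = b^2 - 4ac = 4^2 - 4(3)(-5) = 16 + 60 = 76
Since discriminant = 76 > 0, there are two real roots.
x = (-4 ± 2*sqrt(19)) / 6
Simplifying: x = (-2 ± sqrt(19)) / 3
Numerically: x ≈ 0.7863 or x ≈ -2.1196

x = (-2 + sqrt(19)) / 3 or x = (-2 - sqrt(19)) / 3


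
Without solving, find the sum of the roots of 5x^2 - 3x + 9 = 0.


By Vieta's formulas for ax^2 + bx + c = 0:
  Sum of roots = -b/a
  Product of roots = c/a

Here a = 5, b = -3, c = 9
Sum = -(-3)/5 = 3/5
Product = 9/5 = 9/5

Sum = 3/5


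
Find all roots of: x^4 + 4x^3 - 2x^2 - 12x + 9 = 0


Let p(x) = x^4 + 4x^3 - 2x^2 - 12x + 9. By the rational root theorem (leading coefficient 1), any rational root is an integer divisor of 9: try ±1, ±2, ... in turn.
Test x = 1: value = 0 ✓, so (x - 1) is a factor.
Synthetic division by (x - 1): bring down 1; 1(1) + 4 = 5; 5(1) - 2 = 3; 3(1) - 12 = -9; (-9)(1) + 9 = 0 → quotient x^3 + 5x^2 + 3x - 9, remainder 0.
Continue with the quotient x^3 + 5x^2 + 3x - 9 (candidates must divide 9; re-test x = 1 first in case it repeats).
Test x = 1: value = 0 ✓, so (x - 1) is a factor.
Synthetic division by (x - 1): bring down 1; 1(1) + 5 = 6; 6(1) + 3 = 9; 9(1) - 9 = 0 → quotient x^2 + 6x + 9, remainder 0.
Solve the quadratic x^2 + 6x + 9 = 0: discriminant = 6^2 - 4(1)(9) = 36 - 36 = 0.
Discriminant = 0, so a double root: x = -6/2 = -3.
Collecting all roots found:

x = -3 (multiplicity 2), x = 1 (multiplicity 2)


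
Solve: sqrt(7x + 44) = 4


Square both sides: 7x + 44 = 4^2 = 16
7x = 16 - 44 = -28
x = -4
Check: sqrt(7*(-4) + 44) = sqrt(16) = 4 ✓

x = -4


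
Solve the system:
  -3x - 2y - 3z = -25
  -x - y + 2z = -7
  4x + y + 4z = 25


Using Cramer's rule. Expand each determinant along the first row.
D  = (-3)*[(-1)*4 - 2*1] - (-2)*[(-1)*4 - 2*4] + (-3)*[(-1)*1 - (-1)*4]
  = (-3)*(-6) - (-2)*(-12) + (-3)*(3) = -15
Dx = (-25)*[(-1)*4 - 2*1] - (-2)*[(-7)*4 - 2*25] + (-3)*[(-7)*1 - (-1)*25]
  = (-25)*(-6) - (-2)*(-78) + (-3)*(18) = -60
Dy = (-3)*[(-7)*4 - 2*25] - (-25)*[(-1)*4 - 2*4] + (-3)*[(-1)*25 - (-7)*4]
  = (-3)*(-78) - (-25)*(-12) + (-3)*(3) = -75
Dz = (-3)*[(-1)*25 - (-7)*1] - (-2)*[(-1)*25 - (-7)*4] + (-25)*[(-1)*1 - (-1)*4]
  = (-3)*(-18) - (-2)*(3) + (-25)*(3) = -15
x = Dx/D = -60/-15 = 4, y = Dy/D = -75/-15 = 5, z = Dz/D = -15/-15 = 1
Check eq1: (-3)(4) + (-2)(5) + (-3)(1) = -25 = -25 ✓
Check eq2: (-1)(4) + (-1)(5) + (2)(1) = -7 = -7 ✓
Check eq3: (4)(4) + (1)(5) + (4)(1) = 25 = 25 ✓

x = 4, y = 5, z = 1


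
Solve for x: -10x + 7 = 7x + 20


Starting with: -10x + 7 = 7x + 20
Move all x terms to left: (-10 - 7)x = 20 - 7
Simplify: -17x = 13
Divide both sides by -17: x = -13/17

x = -13/17


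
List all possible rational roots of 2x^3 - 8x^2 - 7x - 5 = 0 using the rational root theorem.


Rational root theorem: possible roots are ±p/q where:
  p divides the constant term (-5): p ∈ {1, 5}
  q divides the leading coefficient (2): q ∈ {1, 2}

All possible rational roots: -5, -5/2, -1, -1/2, 1/2, 1, 5/2, 5

-5, -5/2, -1, -1/2, 1/2, 1, 5/2, 5


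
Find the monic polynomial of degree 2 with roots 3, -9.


A monic polynomial with roots 3, -9 is:
p(x) = (x - 3)(x + 9)
After multiplying by (x - 3): x - 3
After multiplying by (x + 9): x^2 + 6x - 27

x^2 + 6x - 27


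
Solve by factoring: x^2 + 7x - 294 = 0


We need two numbers that multiply to -294 and add to 7.
Those numbers are 21 and -14 (since 21 * (-14) = -294 and 21 + (-14) = 7).
So x^2 + 7x - 294 = (x + 21)(x - 14) = 0
Setting each factor to zero: x = -21 or x = 14

x = -21, x = 14


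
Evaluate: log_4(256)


We need the exponent such that 4^? = 256
4^4 = 256
Therefore log_4(256) = 4

4


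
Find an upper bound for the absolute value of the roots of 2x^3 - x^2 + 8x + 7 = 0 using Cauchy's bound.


Cauchy's bound: all roots r satisfy |r| <= 1 + max(|a_i/a_n|) for i = 0,...,n-1
where a_n is the leading coefficient.

Coefficients: [2, -1, 8, 7]
Leading coefficient a_n = 2
Ratios |a_i/a_n|: 1/2, 4, 7/2
Maximum ratio: 4
Cauchy's bound: |r| <= 1 + 4 = 5

Upper bound = 5


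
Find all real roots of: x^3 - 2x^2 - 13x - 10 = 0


Let p(x) = x^3 - 2x^2 - 13x - 10. By the rational root theorem (leading coefficient 1), any rational root is an integer divisor of 10: try ±1, ±2, ... in turn.
Test x = 1: value = -24 ≠ 0.
Test x = -1: value = 0 ✓, so (x + 1) is a factor.
Synthetic division by (x + 1): bring down 1; 1(-1) - 2 = -3; (-3)(-1) - 13 = -10; (-10)(-1) - 10 = 0 → quotient x^2 - 3x - 10, remainder 0.
Solve the quadratic x^2 - 3x - 10 = 0: discriminant = (-3)^2 - 4(1)(-10) = 9 + 40 = 49.
sqrt(49) = 7, so x = (3 ± 7)/2: x = 5 or x = -2.

x = -2, x = -1, x = 5


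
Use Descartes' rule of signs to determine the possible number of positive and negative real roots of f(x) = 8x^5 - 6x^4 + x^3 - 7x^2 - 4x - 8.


Descartes' rule of signs:

For positive roots, count sign changes in f(x) = 8x^5 - 6x^4 + x^3 - 7x^2 - 4x - 8:
Signs of coefficients: +, -, +, -, -, -
Number of sign changes: 3
Possible positive real roots: 3, 1

For negative roots, examine f(-x) = -8x^5 - 6x^4 - x^3 - 7x^2 + 4x - 8:
Signs of coefficients: -, -, -, -, +, -
Number of sign changes: 2
Possible negative real roots: 2, 0

Positive roots: 3 or 1; Negative roots: 2 or 0


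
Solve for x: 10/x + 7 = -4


Subtract 7 from both sides: 10/x = -11
Multiply both sides by x: 10 = -11 * x
Divide by -11: x = -10/11

x = -10/11


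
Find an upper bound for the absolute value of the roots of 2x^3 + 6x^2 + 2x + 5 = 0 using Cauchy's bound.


Cauchy's bound: all roots r satisfy |r| <= 1 + max(|a_i/a_n|) for i = 0,...,n-1
where a_n is the leading coefficient.

Coefficients: [2, 6, 2, 5]
Leading coefficient a_n = 2
Ratios |a_i/a_n|: 3, 1, 5/2
Maximum ratio: 3
Cauchy's bound: |r| <= 1 + 3 = 4

Upper bound = 4


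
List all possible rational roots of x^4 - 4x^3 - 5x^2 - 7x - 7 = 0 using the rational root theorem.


Rational root theorem: possible roots are ±p/q where:
  p divides the constant term (-7): p ∈ {1, 7}
  q divides the leading coefficient (1): q ∈ {1}

All possible rational roots: -7, -1, 1, 7

-7, -1, 1, 7


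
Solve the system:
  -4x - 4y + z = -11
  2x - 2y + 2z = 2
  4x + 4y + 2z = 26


Using Cramer's rule. Expand each determinant along the first row.
D  = (-4)*[(-2)*2 - 2*4] - (-4)*[2*2 - 2*4] + 1*[2*4 - (-2)*4]
  = (-4)*(-12) - (-4)*(-4) + 1*(16) = 48
Dx = (-11)*[(-2)*2 - 2*4] - (-4)*[2*2 - 2*26] + 1*[2*4 - (-2)*26]
  = (-11)*(-12) - (-4)*(-48) + 1*(60) = 0
Dy = (-4)*[2*2 - 2*26] - (-11)*[2*2 - 2*4] + 1*[2*26 - 2*4]
  = (-4)*(-48) - (-11)*(-4) + 1*(44) = 192
Dz = (-4)*[(-2)*26 - 2*4] - (-4)*[2*26 - 2*4] + (-11)*[2*4 - (-2)*4]
  = (-4)*(-60) - (-4)*(44) + (-11)*(16) = 240
x = Dx/D = 0/48 = 0, y = Dy/D = 192/48 = 4, z = Dz/D = 240/48 = 5
Check eq1: (-4)(0) + (-4)(4) + (1)(5) = -11 = -11 ✓
Check eq2: (2)(0) + (-2)(4) + (2)(5) = 2 = 2 ✓
Check eq3: (4)(0) + (4)(4) + (2)(5) = 26 = 26 ✓

x = 0, y = 4, z = 5


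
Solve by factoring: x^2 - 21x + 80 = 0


We need two numbers that multiply to 80 and add to -21.
Those numbers are -5 and -16 (since (-5) * (-16) = 80 and (-5) + (-16) = -21).
So x^2 - 21x + 80 = (x - 5)(x - 16) = 0
Setting each factor to zero: x = 5 or x = 16

x = 5, x = 16


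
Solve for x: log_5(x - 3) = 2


Convert to exponential form: x - 3 = 5^2 = 25
x = 25 + 3 = 28
Check: log_5(28 - 3) = log_5(25) = log_5(25) = 2 ✓

x = 28


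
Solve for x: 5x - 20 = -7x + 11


Starting with: 5x - 20 = -7x + 11
Move all x terms to left: (5 + 7)x = 11 + 20
Simplify: 12x = 31
Divide both sides by 12: x = 31/12

x = 31/12


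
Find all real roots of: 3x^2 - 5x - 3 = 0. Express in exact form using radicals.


Using the quadratic formula: x = (-b ± sqrt(b^2 - 4ac)) / (2a)
Here a = 3, b = -5, c = -3
Discriminant = b^2 - 4ac = (-5)^2 - 4(3)(-3) = 25 + 36 = 61
Since discriminant = 61 > 0, there are two real roots.
x = (5 ± sqrt(61)) / 6
Numerically: x ≈ 2.1350 or x ≈ -0.4684

x = (5 + sqrt(61)) / 6 or x = (5 - sqrt(61)) / 6


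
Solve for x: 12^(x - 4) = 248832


Express both sides with the same base.
248832 = 12^5
Since the bases match, equate exponents: x - 4 = 5
So x = 5 - (-4) = 9

x = 9


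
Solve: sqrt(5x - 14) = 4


Square both sides: 5x - 14 = 4^2 = 16
5x = 16 + 14 = 30
x = 6
Check: sqrt(5*6 - 14) = sqrt(16) = 4 ✓

x = 6


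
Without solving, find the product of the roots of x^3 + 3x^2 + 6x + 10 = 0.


By Vieta's formulas for x^3 + bx^2 + cx + d = 0:
  r1 + r2 + r3 = -b/a = -3
  r1*r2 + r1*r3 + r2*r3 = c/a = 6
  r1*r2*r3 = -d/a = -10


Product = -10


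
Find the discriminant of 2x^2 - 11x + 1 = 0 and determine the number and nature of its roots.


For ax^2 + bx + c = 0, discriminant D = b^2 - 4ac
Here a = 2, b = -11, c = 1
D = (-11)^2 - 4(2)(1) = 121 - 8 = 113

D = 113 > 0 but not a perfect square
The equation has 2 distinct real irrational roots.

Discriminant = 113, 2 distinct real irrational roots


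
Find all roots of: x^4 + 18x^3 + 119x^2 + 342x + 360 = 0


Let p(x) = x^4 + 18x^3 + 119x^2 + 342x + 360. By the rational root theorem (leading coefficient 1), any rational root is an integer divisor of 360: try ±1, ±2, ... in turn.
Test x = 1: value = 840 ≠ 0.
Test x = -1: value = 120 ≠ 0.
Test x = 2: value = 1680 ≠ 0.
Test x = -2: value = 24 ≠ 0.
Test x = 3: value = 3024 ≠ 0.
Test x = -3: value = 0 ✓, so (x + 3) is a factor.
Synthetic division by (x + 3): bring down 1; 1(-3) + 18 = 15; 15(-3) + 119 = 74; 74(-3) + 342 = 120; 120(-3) + 360 = 0 → quotient x^3 + 15x^2 + 74x + 120, remainder 0.
Continue with the quotient x^3 + 15x^2 + 74x + 120 (candidates must divide 120; re-test x = -3 first in case it repeats).
Test x = -3: value = 6 ≠ 0.
Test x = 4: value = 720 ≠ 0.
Test x = -4: value = 0 ✓, so (x + 4) is a factor.
Synthetic division by (x + 4): bring down 1; 1(-4) + 15 = 11; 11(-4) + 74 = 30; 30(-4) + 120 = 0 → quotient x^2 + 11x + 30, remainder 0.
Solve the quadratic x^2 + 11x + 30 = 0: discriminant = 11^2 - 4(1)(30) = 121 - 120 = 1.
sqrt(1) = 1, so x = (-11 ± 1)/2: x = -5 or x = -6.
Collecting all roots found:

x = -6, x = -5, x = -4, x = -3


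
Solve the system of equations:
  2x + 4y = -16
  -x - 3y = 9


Using Cramer's rule:
Determinant D = (2)(-3) - (-1)(4) = -6 + 4 = -2
Dx = (-16)(-3) - (9)(4) = 48 - 36 = 12
Dy = (2)(9) - (-1)(-16) = 18 - 16 = 2
x = Dx/D = 12/-2 = -6
y = Dy/D = 2/-2 = -1

x = -6, y = -1


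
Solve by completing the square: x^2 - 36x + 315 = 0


Start: x^2 - 36x + 315 = 0
Move constant: x^2 - 36x = -315
Half of -36 is -18, squared is 324
Add 324 to both sides: x^2 - 36x + 324 = 9
(x - 18)^2 = 9
x - 18 = ±3
x = 18 + 3 = 21 or x = 18 - 3 = 15

x = 15, x = 21


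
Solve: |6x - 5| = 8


An absolute value equation |expr| = 8 gives two cases:
Case 1: 6x - 5 = 8
  6x = 13, so x = 13/6
Case 2: 6x - 5 = -8
  6x = -3, so x = -1/2

x = -1/2, x = 13/6


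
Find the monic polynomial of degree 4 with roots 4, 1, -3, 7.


A monic polynomial with roots 4, 1, -3, 7 is:
p(x) = (x - 4)(x - 1)(x + 3)(x - 7)
After multiplying by (x - 4): x - 4
After multiplying by (x - 1): x^2 - 5x + 4
After multiplying by (x + 3): x^3 - 2x^2 - 11x + 12
After multiplying by (x - 7): x^4 - 9x^3 + 3x^2 + 89x - 84

x^4 - 9x^3 + 3x^2 + 89x - 84


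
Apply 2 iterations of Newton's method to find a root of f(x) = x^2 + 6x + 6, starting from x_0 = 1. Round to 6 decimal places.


Newton's method: x_(n+1) = x_n - f(x_n)/f'(x_n)
f(x) = x^2 + 6x + 6
f'(x) = 2x + 6

Iteration 1:
  f(1.000000) = 13.000000
  f'(1.000000) = 8.000000
  x_1 = 1.000000 - (13.000000)/(8.000000) = -0.625000

Iteration 2:
  f(-0.625000) = 2.640625
  f'(-0.625000) = 4.750000
  x_2 = -0.625000 - (2.640625)/(4.750000) = -1.180921

x_2 = -1.180921


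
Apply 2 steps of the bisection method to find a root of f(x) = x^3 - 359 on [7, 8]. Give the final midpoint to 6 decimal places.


f(x) = x^3 - 359
f(7) = -16 < 0
f(8) = 153 > 0

Step 1: midpoint = (7.000000 + 8.000000)/2 = 7.500000
  f(7.500000) = 62.875000
  f(mid) > 0, so root is in [7.000000, 7.500000]

Step 2: midpoint = (7.000000 + 7.500000)/2 = 7.250000
  f(7.250000) = 22.078125
  f(mid) > 0, so root is in [7.000000, 7.250000]

midpoint = 7.250000


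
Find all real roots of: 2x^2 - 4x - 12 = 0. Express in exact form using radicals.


Using the quadratic formula: x = (-b ± sqrt(b^2 - 4ac)) / (2a)
Here a = 2, b = -4, c = -12
Discriminant = b^2 - 4ac = (-4)^2 - 4(2)(-12) = 16 + 96 = 112
Since discriminant = 112 > 0, there are two real roots.
x = (4 ± 4*sqrt(7)) / 4
Simplifying: x = 1 ± sqrt(7)
Numerically: x ≈ 3.6458 or x ≈ -1.6458

x = 1 + sqrt(7) or x = 1 - sqrt(7)


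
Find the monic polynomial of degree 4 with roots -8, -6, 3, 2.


A monic polynomial with roots -8, -6, 3, 2 is:
p(x) = (x + 8)(x + 6)(x - 3)(x - 2)
After multiplying by (x + 8): x + 8
After multiplying by (x + 6): x^2 + 14x + 48
After multiplying by (x - 3): x^3 + 11x^2 + 6x - 144
After multiplying by (x - 2): x^4 + 9x^3 - 16x^2 - 156x + 288

x^4 + 9x^3 - 16x^2 - 156x + 288


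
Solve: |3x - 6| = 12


An absolute value equation |expr| = 12 gives two cases:
Case 1: 3x - 6 = 12
  3x = 18, so x = 6
Case 2: 3x - 6 = -12
  3x = -6, so x = -2

x = -2, x = 6


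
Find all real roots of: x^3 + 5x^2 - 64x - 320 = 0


Let p(x) = x^3 + 5x^2 - 64x - 320. By the rational root theorem (leading coefficient 1), any rational root is an integer divisor of 320: try ±1, ±2, ... in turn.
Test x = 1: value = -378 ≠ 0.
Test x = -1: value = -252 ≠ 0.
Test x = 2: value = -420 ≠ 0.
Test x = -2: value = -180 ≠ 0.
Test x = 4: value = -432 ≠ 0.
Test x = -4: value = -48 ≠ 0.
Test x = 5: value = -390 ≠ 0.
Test x = -5: value = 0 ✓, so (x + 5) is a factor.
Synthetic division by (x + 5): bring down 1; 1(-5) + 5 = 0; 0(-5) - 64 = -64; (-64)(-5) - 320 = 0 → quotient x^2 - 64, remainder 0.
Solve the quadratic x^2 - 64 = 0: discriminant = 0^2 - 4(1)(-64) = 0 + 256 = 256.
sqrt(256) = 16, so x = (0 ± 16)/2: x = 8 or x = -8.

x = -8, x = -5, x = 8


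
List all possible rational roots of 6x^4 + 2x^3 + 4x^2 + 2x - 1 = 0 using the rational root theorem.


Rational root theorem: possible roots are ±p/q where:
  p divides the constant term (-1): p ∈ {1}
  q divides the leading coefficient (6): q ∈ {1, 2, 3, 6}

All possible rational roots: -1, -1/2, -1/3, -1/6, 1/6, 1/3, 1/2, 1

-1, -1/2, -1/3, -1/6, 1/6, 1/3, 1/2, 1


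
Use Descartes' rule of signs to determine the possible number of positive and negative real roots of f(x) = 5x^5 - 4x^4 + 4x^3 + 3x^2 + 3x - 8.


Descartes' rule of signs:

For positive roots, count sign changes in f(x) = 5x^5 - 4x^4 + 4x^3 + 3x^2 + 3x - 8:
Signs of coefficients: +, -, +, +, +, -
Number of sign changes: 3
Possible positive real roots: 3, 1

For negative roots, examine f(-x) = -5x^5 - 4x^4 - 4x^3 + 3x^2 - 3x - 8:
Signs of coefficients: -, -, -, +, -, -
Number of sign changes: 2
Possible negative real roots: 2, 0

Positive roots: 3 or 1; Negative roots: 2 or 0


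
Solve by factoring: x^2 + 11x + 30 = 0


We need two numbers that multiply to 30 and add to 11.
Those numbers are 5 and 6 (since 5 * 6 = 30 and 5 + 6 = 11).
So x^2 + 11x + 30 = (x + 5)(x + 6) = 0
Setting each factor to zero: x = -5 or x = -6

x = -6, x = -5


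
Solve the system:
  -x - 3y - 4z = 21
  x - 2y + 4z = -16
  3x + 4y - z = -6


Using Cramer's rule. Expand each determinant along the first row.
D  = (-1)*[(-2)*(-1) - 4*4] - (-3)*[1*(-1) - 4*3] + (-4)*[1*4 - (-2)*3]
  = (-1)*(-14) - (-3)*(-13) + (-4)*(10) = -65
Dx = 21*[(-2)*(-1) - 4*4] - (-3)*[(-16)*(-1) - 4*(-6)] + (-4)*[(-16)*4 - (-2)*(-6)]
  = 21*(-14) - (-3)*(40) + (-4)*(-76) = 130
Dy = (-1)*[(-16)*(-1) - 4*(-6)] - 21*[1*(-1) - 4*3] + (-4)*[1*(-6) - (-16)*3]
  = (-1)*(40) - 21*(-13) + (-4)*(42) = 65
Dz = (-1)*[(-2)*(-6) - (-16)*4] - (-3)*[1*(-6) - (-16)*3] + 21*[1*4 - (-2)*3]
  = (-1)*(76) - (-3)*(42) + 21*(10) = 260
x = Dx/D = 130/-65 = -2, y = Dy/D = 65/-65 = -1, z = Dz/D = 260/-65 = -4
Check eq1: (-1)(-2) + (-3)(-1) + (-4)(-4) = 21 = 21 ✓
Check eq2: (1)(-2) + (-2)(-1) + (4)(-4) = -16 = -16 ✓
Check eq3: (3)(-2) + (4)(-1) + (-1)(-4) = -6 = -6 ✓

x = -2, y = -1, z = -4


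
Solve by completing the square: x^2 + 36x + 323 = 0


Start: x^2 + 36x + 323 = 0
Move constant: x^2 + 36x = -323
Half of 36 is 18, squared is 324
Add 324 to both sides: x^2 + 36x + 324 = 1
(x + 18)^2 = 1
x + 18 = ±1
x = -18 + 1 = -17 or x = -18 - 1 = -19

x = -19, x = -17


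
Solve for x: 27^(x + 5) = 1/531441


Express both sides with the same base.
1/531441 = 27^(-4)
Since the bases match, equate exponents: x + 5 = -4
So x = -4 - (5) = -9

x = -9


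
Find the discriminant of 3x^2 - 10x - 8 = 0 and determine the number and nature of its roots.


For ax^2 + bx + c = 0, discriminant D = b^2 - 4ac
Here a = 3, b = -10, c = -8
D = (-10)^2 - 4(3)(-8) = 100 + 96 = 196

D = 196 > 0 and is a perfect square (sqrt = 14)
The equation has 2 distinct real rational roots.

Discriminant = 196, 2 distinct real rational roots


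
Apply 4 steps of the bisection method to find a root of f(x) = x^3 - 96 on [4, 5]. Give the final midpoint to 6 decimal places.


f(x) = x^3 - 96
f(4) = -32 < 0
f(5) = 29 > 0

Step 1: midpoint = (4.000000 + 5.000000)/2 = 4.500000
  f(4.500000) = -4.875000
  f(mid) < 0, so root is in [4.500000, 5.000000]

Step 2: midpoint = (4.500000 + 5.000000)/2 = 4.750000
  f(4.750000) = 11.171875
  f(mid) > 0, so root is in [4.500000, 4.750000]

Step 3: midpoint = (4.500000 + 4.750000)/2 = 4.625000
  f(4.625000) = 2.931641
  f(mid) > 0, so root is in [4.500000, 4.625000]

Step 4: midpoint = (4.500000 + 4.625000)/2 = 4.562500
  f(4.562500) = -1.025146
  f(mid) < 0, so root is in [4.562500, 4.625000]

midpoint = 4.562500


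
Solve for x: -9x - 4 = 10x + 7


Starting with: -9x - 4 = 10x + 7
Move all x terms to left: (-9 - 10)x = 7 + 4
Simplify: -19x = 11
Divide both sides by -19: x = -11/19

x = -11/19


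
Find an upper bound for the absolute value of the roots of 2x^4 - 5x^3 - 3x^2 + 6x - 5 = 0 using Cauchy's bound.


Cauchy's bound: all roots r satisfy |r| <= 1 + max(|a_i/a_n|) for i = 0,...,n-1
where a_n is the leading coefficient.

Coefficients: [2, -5, -3, 6, -5]
Leading coefficient a_n = 2
Ratios |a_i/a_n|: 5/2, 3/2, 3, 5/2
Maximum ratio: 3
Cauchy's bound: |r| <= 1 + 3 = 4

Upper bound = 4


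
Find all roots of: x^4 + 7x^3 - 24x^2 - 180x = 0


The constant term is 0, so x = 0 is a root. Factor out x:
  x^3 + 7x^2 - 24x - 180 = 0
Let p(x) = x^3 + 7x^2 - 24x - 180. By the rational root theorem (leading coefficient 1), any rational root is an integer divisor of 180: try ±1, ±2, ... in turn.
Test x = 1: value = -196 ≠ 0.
Test x = -1: value = -150 ≠ 0.
Test x = 2: value = -192 ≠ 0.
Test x = -2: value = -112 ≠ 0.
Test x = 3: value = -162 ≠ 0.
Test x = -3: value = -72 ≠ 0.
Test x = 4: value = -100 ≠ 0.
Test x = -4: value = -36 ≠ 0.
Test x = 5: value = 0 ✓, so (x - 5) is a factor.
Synthetic division by (x - 5): bring down 1; 1(5) + 7 = 12; 12(5) - 24 = 36; 36(5) - 180 = 0 → quotient x^2 + 12x + 36, remainder 0.
Solve the quadratic x^2 + 12x + 36 = 0: discriminant = 12^2 - 4(1)(36) = 144 - 144 = 0.
Discriminant = 0, so a double root: x = -12/2 = -6.
Collecting all roots found:

x = -6 (multiplicity 2), x = 0, x = 5


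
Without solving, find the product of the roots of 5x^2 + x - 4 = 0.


By Vieta's formulas for ax^2 + bx + c = 0:
  Sum of roots = -b/a
  Product of roots = c/a

Here a = 5, b = 1, c = -4
Sum = -(1)/5 = -1/5
Product = -4/5 = -4/5

Product = -4/5


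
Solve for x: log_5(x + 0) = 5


Convert to exponential form: x + 0 = 5^5 = 3125
x = 3125 - 0 = 3125
Check: log_5(3125 + 0) = log_5(3125) = log_5(3125) = 5 ✓

x = 3125


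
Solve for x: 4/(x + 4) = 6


Multiply both sides by (x + 4): 4 = 6(x + 4)
Distribute: 4 = 6x + 24
6x = 4 - 24 = -20
x = -10/3

x = -10/3


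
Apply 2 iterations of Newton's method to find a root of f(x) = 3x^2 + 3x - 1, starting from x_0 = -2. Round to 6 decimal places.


Newton's method: x_(n+1) = x_n - f(x_n)/f'(x_n)
f(x) = 3x^2 + 3x - 1
f'(x) = 6x + 3

Iteration 1:
  f(-2.000000) = 5.000000
  f'(-2.000000) = -9.000000
  x_1 = -2.000000 - (5.000000)/(-9.000000) = -1.444444

Iteration 2:
  f(-1.444444) = 0.925926
  f'(-1.444444) = -5.666667
  x_2 = -1.444444 - (0.925926)/(-5.666667) = -1.281046

x_2 = -1.281046


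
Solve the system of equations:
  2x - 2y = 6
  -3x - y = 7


Using Cramer's rule:
Determinant D = (2)(-1) - (-3)(-2) = -2 - 6 = -8
Dx = (6)(-1) - (7)(-2) = -6 + 14 = 8
Dy = (2)(7) - (-3)(6) = 14 + 18 = 32
x = Dx/D = 8/-8 = -1
y = Dy/D = 32/-8 = -4

x = -1, y = -4


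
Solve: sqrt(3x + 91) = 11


Square both sides: 3x + 91 = 11^2 = 121
3x = 121 - 91 = 30
x = 10
Check: sqrt(3*10 + 91) = sqrt(121) = 11 ✓

x = 10


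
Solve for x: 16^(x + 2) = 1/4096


Express both sides with the same base.
1/4096 = 16^(-3)
Since the bases match, equate exponents: x + 2 = -3
So x = -3 - (2) = -5

x = -5


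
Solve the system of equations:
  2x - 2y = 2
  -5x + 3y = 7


Using Cramer's rule:
Determinant D = (2)(3) - (-5)(-2) = 6 - 10 = -4
Dx = (2)(3) - (7)(-2) = 6 + 14 = 20
Dy = (2)(7) - (-5)(2) = 14 + 10 = 24
x = Dx/D = 20/-4 = -5
y = Dy/D = 24/-4 = -6

x = -5, y = -6


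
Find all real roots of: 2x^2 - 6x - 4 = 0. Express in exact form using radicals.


Using the quadratic formula: x = (-b ± sqrt(b^2 - 4ac)) / (2a)
Here a = 2, b = -6, c = -4
Discriminant = b^2 - 4ac = (-6)^2 - 4(2)(-4) = 36 + 32 = 68
Since discriminant = 68 > 0, there are two real roots.
x = (6 ± 2*sqrt(17)) / 4
Simplifying: x = (3 ± sqrt(17)) / 2
Numerically: x ≈ 3.5616 or x ≈ -0.5616

x = (3 + sqrt(17)) / 2 or x = (3 - sqrt(17)) / 2


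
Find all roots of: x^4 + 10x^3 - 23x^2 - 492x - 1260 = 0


Let p(x) = x^4 + 10x^3 - 23x^2 - 492x - 1260. By the rational root theorem (leading coefficient 1), any rational root is an integer divisor of 1260: try ±1, ±2, ... in turn.
Test x = 1: value = -1764 ≠ 0.
Test x = -1: value = -800 ≠ 0.
Test x = 2: value = -2240 ≠ 0.
Test x = -2: value = -432 ≠ 0.
Test x = 3: value = -2592 ≠ 0.
Test x = -3: value = -180 ≠ 0.
Test x = 4: value = -2700 ≠ 0.
Test x = -4: value = -44 ≠ 0.
Test x = 5: value = -2420 ≠ 0.
Test x = -5: value = 0 ✓, so (x + 5) is a factor.
Synthetic division by (x + 5): bring down 1; 1(-5) + 10 = 5; 5(-5) - 23 = -48; (-48)(-5) - 492 = -252; (-252)(-5) - 1260 = 0 → quotient x^3 + 5x^2 - 48x - 252, remainder 0.
Continue with the quotient x^3 + 5x^2 - 48x - 252 (candidates must divide 252).
Test x = 6: value = -144 ≠ 0.
Test x = -6: value = 0 ✓, so (x + 6) is a factor.
Synthetic division by (x + 6): bring down 1; 1(-6) + 5 = -1; (-1)(-6) - 48 = -42; (-42)(-6) - 252 = 0 → quotient x^2 - x - 42, remainder 0.
Solve the quadratic x^2 - x - 42 = 0: discriminant = (-1)^2 - 4(1)(-42) = 1 + 168 = 169.
sqrt(169) = 13, so x = (1 ± 13)/2: x = 7 or x = -6.
Collecting all roots found:

x = -6 (multiplicity 2), x = -5, x = 7


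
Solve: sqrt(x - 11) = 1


Square both sides: x - 11 = 1^2 = 1
x = 1 + 11 = 12
x = 12
Check: sqrt(1*12 - 11) = sqrt(1) = 1 ✓

x = 12


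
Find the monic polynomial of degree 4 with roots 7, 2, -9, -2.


A monic polynomial with roots 7, 2, -9, -2 is:
p(x) = (x - 7)(x - 2)(x + 9)(x + 2)
After multiplying by (x - 7): x - 7
After multiplying by (x - 2): x^2 - 9x + 14
After multiplying by (x + 9): x^3 - 67x + 126
After multiplying by (x + 2): x^4 + 2x^3 - 67x^2 - 8x + 252

x^4 + 2x^3 - 67x^2 - 8x + 252


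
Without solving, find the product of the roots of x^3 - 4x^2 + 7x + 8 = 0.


By Vieta's formulas for x^3 + bx^2 + cx + d = 0:
  r1 + r2 + r3 = -b/a = 4
  r1*r2 + r1*r3 + r2*r3 = c/a = 7
  r1*r2*r3 = -d/a = -8


Product = -8


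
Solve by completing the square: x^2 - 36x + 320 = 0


Start: x^2 - 36x + 320 = 0
Move constant: x^2 - 36x = -320
Half of -36 is -18, squared is 324
Add 324 to both sides: x^2 - 36x + 324 = 4
(x - 18)^2 = 4
x - 18 = ±2
x = 18 + 2 = 20 or x = 18 - 2 = 16

x = 16, x = 20


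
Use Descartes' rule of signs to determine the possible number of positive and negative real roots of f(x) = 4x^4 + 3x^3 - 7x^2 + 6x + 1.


Descartes' rule of signs:

For positive roots, count sign changes in f(x) = 4x^4 + 3x^3 - 7x^2 + 6x + 1:
Signs of coefficients: +, +, -, +, +
Number of sign changes: 2
Possible positive real roots: 2, 0

For negative roots, examine f(-x) = 4x^4 - 3x^3 - 7x^2 - 6x + 1:
Signs of coefficients: +, -, -, -, +
Number of sign changes: 2
Possible negative real roots: 2, 0

Positive roots: 2 or 0; Negative roots: 2 or 0


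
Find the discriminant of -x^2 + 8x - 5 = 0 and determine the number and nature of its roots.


For ax^2 + bx + c = 0, discriminant D = b^2 - 4ac
Here a = -1, b = 8, c = -5
D = (8)^2 - 4(-1)(-5) = 64 - 20 = 44

D = 44 > 0 but not a perfect square
The equation has 2 distinct real irrational roots.

Discriminant = 44, 2 distinct real irrational roots
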